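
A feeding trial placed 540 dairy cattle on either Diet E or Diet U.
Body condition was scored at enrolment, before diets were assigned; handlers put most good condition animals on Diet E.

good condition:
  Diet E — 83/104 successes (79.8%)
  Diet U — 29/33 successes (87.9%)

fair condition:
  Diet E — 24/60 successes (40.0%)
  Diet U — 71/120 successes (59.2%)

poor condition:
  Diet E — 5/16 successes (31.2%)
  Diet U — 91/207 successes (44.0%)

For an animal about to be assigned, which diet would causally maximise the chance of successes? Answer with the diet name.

Diet U is higher inside every starting body condition stratum but Diet E is higher in aggregate. Whether to stratify depends on how starting body condition relates to the diet.
Nothing the diet does changes starting body condition; the imbalance is an allocation artefact. With starting body condition also predicting the outcome, the pooled figure is confounded, and the within-stratum comparison is the causal one.
Within each level — good condition: 79.8% vs 87.9%; fair condition: 40.0% vs 59.2%; poor condition: 31.2% vs 44.0% — Diet U is higher every time.

Diet U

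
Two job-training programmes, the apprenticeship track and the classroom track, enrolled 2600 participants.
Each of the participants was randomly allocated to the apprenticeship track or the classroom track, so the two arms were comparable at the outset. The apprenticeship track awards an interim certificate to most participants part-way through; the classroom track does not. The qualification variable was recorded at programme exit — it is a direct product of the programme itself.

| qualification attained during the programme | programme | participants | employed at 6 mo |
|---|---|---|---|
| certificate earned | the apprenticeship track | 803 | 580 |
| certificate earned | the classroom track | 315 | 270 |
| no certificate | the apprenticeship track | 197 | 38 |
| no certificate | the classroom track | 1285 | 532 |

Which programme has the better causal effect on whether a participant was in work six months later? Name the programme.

the apprenticeship track

the classroom track is higher inside every qualification attained during the programme stratum but the apprenticeship track is higher in aggregate. Whether to stratify depends on how qualification attained during the programme relates to the programme.
Because the programme influences qualification attained during the programme, qualification attained during the programme is a post-treatment mediator, not a confounder. Stratifying on it would bias the estimate; the causal effect is the crude pooled difference.
Pooled: the apprenticeship track 61.8% vs the classroom track 50.1%; the apprenticeship track is higher overall.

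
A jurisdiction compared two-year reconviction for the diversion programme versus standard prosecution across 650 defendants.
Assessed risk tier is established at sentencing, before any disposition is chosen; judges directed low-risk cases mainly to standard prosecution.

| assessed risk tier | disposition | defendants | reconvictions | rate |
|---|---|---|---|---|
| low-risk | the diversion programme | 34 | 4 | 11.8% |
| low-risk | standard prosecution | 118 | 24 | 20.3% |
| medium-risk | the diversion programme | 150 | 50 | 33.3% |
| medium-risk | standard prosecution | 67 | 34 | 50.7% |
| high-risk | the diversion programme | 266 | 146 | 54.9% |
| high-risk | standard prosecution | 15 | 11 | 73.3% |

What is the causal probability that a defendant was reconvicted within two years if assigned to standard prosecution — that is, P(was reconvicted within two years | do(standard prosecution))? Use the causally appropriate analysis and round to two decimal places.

0.53

The stratified and pooled comparisons disagree (the diversion programme wins within each assessed risk tier; standard prosecution wins overall), so the answer turns on the causal role of assessed risk tier.
Assessed risk tier differs across dispositions for reasons unrelated to any effect of the disposition itself, and it separately predicts the outcome — a classic confounder. We must compare within assessed risk tier levels.
Standardising standard prosecution to the population assessed risk tier mix: 0.234·24/118 + 0.334·34/67 + 0.432·11/15 = 0.534.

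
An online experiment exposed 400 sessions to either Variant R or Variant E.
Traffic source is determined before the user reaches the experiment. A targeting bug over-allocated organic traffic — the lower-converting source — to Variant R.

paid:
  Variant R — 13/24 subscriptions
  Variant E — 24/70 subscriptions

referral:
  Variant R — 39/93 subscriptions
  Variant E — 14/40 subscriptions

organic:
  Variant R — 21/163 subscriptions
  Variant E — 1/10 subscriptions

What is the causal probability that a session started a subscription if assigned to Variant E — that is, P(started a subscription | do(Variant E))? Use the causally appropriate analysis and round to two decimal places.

The traffic source-specific comparison favours Variant R throughout, but the pooled figures favour Variant E. The question is whether to condition on traffic source.
Traffic source differs across variants for reasons unrelated to any effect of the variant itself, and it separately predicts the outcome — a classic confounder. We must compare within traffic source levels.
Standardising Variant E to the population traffic source mix: 0.235·24/70 + 0.333·14/40 + 0.432·1/10 = 0.240.

0.24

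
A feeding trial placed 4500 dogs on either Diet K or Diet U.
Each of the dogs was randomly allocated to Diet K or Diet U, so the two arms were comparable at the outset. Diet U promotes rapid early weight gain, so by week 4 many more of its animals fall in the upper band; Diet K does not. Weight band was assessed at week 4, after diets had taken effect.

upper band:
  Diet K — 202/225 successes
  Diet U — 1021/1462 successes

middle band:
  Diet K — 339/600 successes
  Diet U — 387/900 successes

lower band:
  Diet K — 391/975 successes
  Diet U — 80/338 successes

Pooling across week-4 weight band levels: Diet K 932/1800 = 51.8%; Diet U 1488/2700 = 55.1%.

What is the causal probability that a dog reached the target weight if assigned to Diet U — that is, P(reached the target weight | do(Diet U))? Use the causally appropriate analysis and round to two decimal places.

0.55

Week-4 weight band is downstream of the diet. One should not condition on a consequence of treatment, so the overall rates are the right comparison.
So P(outcome | do(Diet U)) is just the pooled rate for Diet U: 1488/2700 = 0.551.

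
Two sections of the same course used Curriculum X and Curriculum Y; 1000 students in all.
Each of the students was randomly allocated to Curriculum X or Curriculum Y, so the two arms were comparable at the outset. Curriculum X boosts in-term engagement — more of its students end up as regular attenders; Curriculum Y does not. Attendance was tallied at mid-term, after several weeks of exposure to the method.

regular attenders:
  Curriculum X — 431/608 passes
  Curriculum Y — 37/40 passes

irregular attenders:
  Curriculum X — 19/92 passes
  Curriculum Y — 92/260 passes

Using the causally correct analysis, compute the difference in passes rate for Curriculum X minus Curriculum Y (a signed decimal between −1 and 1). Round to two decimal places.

+0.21

The mid-term attendance-specific comparison favours Curriculum Y throughout, but the pooled figures favour Curriculum X. The question is whether to condition on mid-term attendance.
The distribution of mid-term attendance is itself part of what the teaching method does — it is an intermediate outcome. Holding it fixed would remove that part of the effect; the total effect is the pooled difference.
The causal difference is the pooled difference: 0.643 − 0.430 = +0.213.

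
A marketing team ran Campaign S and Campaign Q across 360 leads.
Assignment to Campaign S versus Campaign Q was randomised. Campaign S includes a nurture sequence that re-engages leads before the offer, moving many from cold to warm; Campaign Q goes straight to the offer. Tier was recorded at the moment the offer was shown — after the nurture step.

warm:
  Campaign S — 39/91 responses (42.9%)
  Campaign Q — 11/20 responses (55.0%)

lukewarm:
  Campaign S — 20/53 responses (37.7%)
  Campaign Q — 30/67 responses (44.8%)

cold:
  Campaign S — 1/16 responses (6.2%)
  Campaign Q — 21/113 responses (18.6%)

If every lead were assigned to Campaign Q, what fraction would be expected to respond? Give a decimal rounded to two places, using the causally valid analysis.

0.31

The stratified and pooled comparisons disagree (Campaign Q wins within each engagement tier; Campaign S wins overall), so the answer turns on the causal role of engagement tier.
Because the campaign influences engagement tier, engagement tier is a post-treatment mediator, not a confounder. Stratifying on it would bias the estimate; the causal effect is the crude pooled difference.
So P(outcome | do(Campaign Q)) is just the pooled rate for Campaign Q: 62/200 = 0.310.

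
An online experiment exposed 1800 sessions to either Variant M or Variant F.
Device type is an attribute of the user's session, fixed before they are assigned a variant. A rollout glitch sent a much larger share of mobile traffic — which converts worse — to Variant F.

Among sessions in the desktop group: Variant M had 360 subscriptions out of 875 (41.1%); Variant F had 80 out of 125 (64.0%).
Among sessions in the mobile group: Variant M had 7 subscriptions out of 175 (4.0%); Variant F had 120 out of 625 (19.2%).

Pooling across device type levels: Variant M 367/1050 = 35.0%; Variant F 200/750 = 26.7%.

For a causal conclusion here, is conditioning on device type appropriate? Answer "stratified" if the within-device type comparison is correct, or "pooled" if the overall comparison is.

stratified

The imbalance in device type arose from how sessions were allocated, not from anything the variant did; and device type independently affects the outcome. The pooled gap is confounded — condition on device type.
Within each level — desktop: 41.1% vs 64.0%; mobile: 4.0% vs 19.2% — Variant F is higher every time.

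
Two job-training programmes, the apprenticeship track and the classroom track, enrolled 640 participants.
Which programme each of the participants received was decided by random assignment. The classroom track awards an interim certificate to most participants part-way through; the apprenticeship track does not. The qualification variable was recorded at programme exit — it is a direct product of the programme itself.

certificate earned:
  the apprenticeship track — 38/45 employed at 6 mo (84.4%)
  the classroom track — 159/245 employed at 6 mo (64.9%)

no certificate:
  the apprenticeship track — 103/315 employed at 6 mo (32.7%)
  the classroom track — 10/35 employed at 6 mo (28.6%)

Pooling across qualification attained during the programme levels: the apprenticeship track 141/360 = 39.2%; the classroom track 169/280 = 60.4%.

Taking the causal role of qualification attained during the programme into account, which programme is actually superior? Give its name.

Qualification attained during the programme here is a post-treatment variable shaped by the programme; conditioning on it would introduce bias rather than remove it. The overall comparison is the causal one.
Pooled: the apprenticeship track 39.2% vs the classroom track 60.4%; the classroom track is higher overall.

the classroom track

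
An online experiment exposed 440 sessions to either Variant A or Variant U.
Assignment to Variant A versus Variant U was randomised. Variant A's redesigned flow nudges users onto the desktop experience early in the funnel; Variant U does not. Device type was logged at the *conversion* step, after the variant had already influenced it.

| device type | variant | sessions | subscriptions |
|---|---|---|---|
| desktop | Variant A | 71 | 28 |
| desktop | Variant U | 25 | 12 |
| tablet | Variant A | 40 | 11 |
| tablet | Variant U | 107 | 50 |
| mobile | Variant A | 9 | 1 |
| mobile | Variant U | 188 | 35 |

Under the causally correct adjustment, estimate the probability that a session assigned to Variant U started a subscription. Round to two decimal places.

0.30

The distribution of device type is itself part of what the variant does — it is an intermediate outcome. Holding it fixed would remove that part of the effect; the total effect is the pooled difference.
So P(outcome | do(Variant U)) is just the pooled rate for Variant U: 97/320 = 0.303.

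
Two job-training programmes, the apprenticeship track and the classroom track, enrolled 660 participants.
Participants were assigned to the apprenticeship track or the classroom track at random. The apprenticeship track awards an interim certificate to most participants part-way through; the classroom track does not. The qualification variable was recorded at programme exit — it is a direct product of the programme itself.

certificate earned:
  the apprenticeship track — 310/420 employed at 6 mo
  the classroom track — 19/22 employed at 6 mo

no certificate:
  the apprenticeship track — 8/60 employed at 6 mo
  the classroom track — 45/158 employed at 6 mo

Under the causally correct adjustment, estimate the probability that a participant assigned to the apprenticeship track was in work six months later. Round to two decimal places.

The qualification attained during the programme-specific comparison favours the classroom track throughout, but the pooled figures favour the apprenticeship track. The question is whether to condition on qualification attained during the programme.
Qualification attained during the programme is downstream of the programme. One should not condition on a consequence of treatment, so the overall rates are the right comparison.
So P(outcome | do(the apprenticeship track)) is just the pooled rate for the apprenticeship track: 318/480 = 0.662.

0.66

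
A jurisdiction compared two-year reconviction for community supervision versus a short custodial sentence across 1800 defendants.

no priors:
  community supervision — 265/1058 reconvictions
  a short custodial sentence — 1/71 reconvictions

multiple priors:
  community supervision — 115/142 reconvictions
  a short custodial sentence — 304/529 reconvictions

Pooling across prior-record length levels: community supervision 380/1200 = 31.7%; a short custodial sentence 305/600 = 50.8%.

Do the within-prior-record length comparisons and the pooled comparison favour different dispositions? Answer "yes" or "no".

yes

Within each prior-record length level (no priors 25.0% vs 1.4%; multiple priors 81.0% vs 57.5%), a short custodial sentence has the lower rate every time. Pooled: 31.7% vs 50.8% — community supervision has the lower rate overall. The two comparisons disagree.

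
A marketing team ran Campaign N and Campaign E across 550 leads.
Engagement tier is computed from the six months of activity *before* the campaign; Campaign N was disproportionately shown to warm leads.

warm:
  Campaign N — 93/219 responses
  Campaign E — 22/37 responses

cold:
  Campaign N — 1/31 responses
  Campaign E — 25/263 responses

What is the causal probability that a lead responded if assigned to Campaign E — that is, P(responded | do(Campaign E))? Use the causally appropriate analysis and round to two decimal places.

0.33

Campaign E is higher inside every engagement tier stratum but Campaign N is higher in aggregate. Whether to stratify depends on how engagement tier relates to the campaign.
Since engagement tier is a pre-existing factor (not a product of the campaign) and it affects the outcome on its own, it is a confounder. The stratified rates, not the pooled rate, identify the causal effect.
Standardising Campaign E to the population engagement tier mix: 0.465·22/37 + 0.535·25/263 = 0.328.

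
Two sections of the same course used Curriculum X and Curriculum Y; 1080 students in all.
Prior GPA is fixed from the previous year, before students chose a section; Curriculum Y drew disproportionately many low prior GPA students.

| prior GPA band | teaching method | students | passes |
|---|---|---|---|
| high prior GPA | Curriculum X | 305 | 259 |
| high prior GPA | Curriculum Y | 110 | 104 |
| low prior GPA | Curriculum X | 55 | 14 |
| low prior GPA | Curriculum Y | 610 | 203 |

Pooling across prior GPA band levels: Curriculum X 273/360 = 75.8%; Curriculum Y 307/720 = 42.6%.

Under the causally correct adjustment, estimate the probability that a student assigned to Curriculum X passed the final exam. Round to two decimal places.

0.48

Prior GPA band satisfies the back-door criterion: it is not a descendant of the teaching method, and it blocks the spurious path from teaching method to outcome. Adjusting for it (i.e., using the within-prior GPA band rates) gives the causal effect.
Standardising Curriculum X to the population prior GPA band mix: 0.384·259/305 + 0.616·14/55 = 0.483.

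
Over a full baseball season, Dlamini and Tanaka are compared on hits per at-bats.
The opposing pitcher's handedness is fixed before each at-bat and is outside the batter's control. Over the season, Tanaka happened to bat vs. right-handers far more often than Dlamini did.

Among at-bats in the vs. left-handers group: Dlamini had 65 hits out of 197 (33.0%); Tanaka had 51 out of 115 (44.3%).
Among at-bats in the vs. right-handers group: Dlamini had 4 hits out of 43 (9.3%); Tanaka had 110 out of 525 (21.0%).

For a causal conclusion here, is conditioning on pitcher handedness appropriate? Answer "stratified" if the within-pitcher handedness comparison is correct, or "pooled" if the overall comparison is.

stratified

The pitcher handedness-specific comparison favours Tanaka throughout, but the pooled figures favour Dlamini. The question is whether to condition on pitcher handedness.
Pitcher handedness is set before the player has any effect — it is not caused by the player — and it independently drives the outcome. That makes it a confounder, so the causal comparison is within pitcher handedness levels.
Within each level — vs. left-handers: 33.0% vs 44.3%; vs. right-handers: 9.3% vs 21.0% — Tanaka is higher every time.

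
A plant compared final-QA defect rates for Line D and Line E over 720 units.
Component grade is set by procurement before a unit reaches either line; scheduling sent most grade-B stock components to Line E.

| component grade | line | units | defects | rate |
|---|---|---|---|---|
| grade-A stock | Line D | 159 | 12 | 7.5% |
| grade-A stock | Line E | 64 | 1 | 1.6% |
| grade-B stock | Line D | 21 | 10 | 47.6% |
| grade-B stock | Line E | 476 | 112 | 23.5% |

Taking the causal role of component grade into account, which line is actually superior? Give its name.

The stratified and pooled comparisons disagree (Line E wins within each component grade; Line D wins overall), so the answer turns on the causal role of component grade.
Since component grade is a pre-existing factor (not a product of the line) and it affects the outcome on its own, it is a confounder. The stratified rates, not the pooled rate, identify the causal effect.
Within each level — grade-A stock: 7.5% vs 1.6%; grade-B stock: 47.6% vs 23.5% — Line E is lower every time.

Line E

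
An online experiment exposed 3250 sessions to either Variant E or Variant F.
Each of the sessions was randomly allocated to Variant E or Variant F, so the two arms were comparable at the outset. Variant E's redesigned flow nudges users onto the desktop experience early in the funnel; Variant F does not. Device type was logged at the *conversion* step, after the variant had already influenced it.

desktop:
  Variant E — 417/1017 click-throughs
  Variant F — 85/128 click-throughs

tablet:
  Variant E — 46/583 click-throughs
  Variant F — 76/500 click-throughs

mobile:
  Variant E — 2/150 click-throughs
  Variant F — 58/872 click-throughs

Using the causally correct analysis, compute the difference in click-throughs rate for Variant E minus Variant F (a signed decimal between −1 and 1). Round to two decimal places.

The distribution of device type is itself part of what the variant does — it is an intermediate outcome. Holding it fixed would remove that part of the effect; the total effect is the pooled difference.
The causal difference is the pooled difference: 0.266 − 0.146 = +0.120.

+0.12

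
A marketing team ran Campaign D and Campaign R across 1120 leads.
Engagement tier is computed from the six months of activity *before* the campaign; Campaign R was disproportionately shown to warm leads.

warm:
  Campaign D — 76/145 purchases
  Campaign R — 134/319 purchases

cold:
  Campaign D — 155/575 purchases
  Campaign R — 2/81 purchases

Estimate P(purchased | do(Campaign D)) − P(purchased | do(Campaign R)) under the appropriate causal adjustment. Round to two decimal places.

The engagement tier-specific comparison favours Campaign D throughout, but the pooled figures favour Campaign R. The question is whether to condition on engagement tier.
Engagement tier satisfies the back-door criterion: it is not a descendant of the campaign, and it blocks the spurious path from campaign to outcome. Adjusting for it (i.e., using the within-engagement tier rates) gives the causal effect.
Adjusting over the population distribution of engagement tier: 0.414·(0.524−0.420) + 0.586·(0.270−0.025) = +0.187.

+0.19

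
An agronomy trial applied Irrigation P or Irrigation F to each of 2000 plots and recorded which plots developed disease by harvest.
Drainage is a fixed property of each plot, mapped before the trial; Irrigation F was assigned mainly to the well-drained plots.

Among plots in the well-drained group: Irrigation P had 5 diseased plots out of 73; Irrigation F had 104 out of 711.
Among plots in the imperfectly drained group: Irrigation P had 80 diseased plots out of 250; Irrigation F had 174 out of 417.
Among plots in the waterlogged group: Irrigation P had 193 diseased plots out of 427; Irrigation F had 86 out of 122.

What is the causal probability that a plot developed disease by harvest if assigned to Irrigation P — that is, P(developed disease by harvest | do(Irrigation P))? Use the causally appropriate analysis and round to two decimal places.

0.26

Field drainage is set before the irrigation has any effect — it is not caused by the irrigation — and it independently drives the outcome. That makes it a confounder, so the causal comparison is within field drainage levels.
Standardising Irrigation P to the population field drainage mix: 0.392·5/73 + 0.334·80/250 + 0.275·193/427 = 0.258.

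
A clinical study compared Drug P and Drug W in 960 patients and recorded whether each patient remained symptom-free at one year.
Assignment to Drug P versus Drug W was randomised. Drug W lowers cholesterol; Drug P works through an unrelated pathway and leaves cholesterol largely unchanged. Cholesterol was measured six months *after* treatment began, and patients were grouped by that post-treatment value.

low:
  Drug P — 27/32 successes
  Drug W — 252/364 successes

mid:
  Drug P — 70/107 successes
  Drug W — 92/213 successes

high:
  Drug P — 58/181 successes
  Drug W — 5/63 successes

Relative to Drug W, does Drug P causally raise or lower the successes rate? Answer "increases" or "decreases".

decreases

Cholesterol here is a post-treatment variable shaped by the drug; conditioning on it would introduce bias rather than remove it. The overall comparison is the causal one.
Pooled: Drug P 48.4% vs Drug W 54.5%; Drug W is higher overall.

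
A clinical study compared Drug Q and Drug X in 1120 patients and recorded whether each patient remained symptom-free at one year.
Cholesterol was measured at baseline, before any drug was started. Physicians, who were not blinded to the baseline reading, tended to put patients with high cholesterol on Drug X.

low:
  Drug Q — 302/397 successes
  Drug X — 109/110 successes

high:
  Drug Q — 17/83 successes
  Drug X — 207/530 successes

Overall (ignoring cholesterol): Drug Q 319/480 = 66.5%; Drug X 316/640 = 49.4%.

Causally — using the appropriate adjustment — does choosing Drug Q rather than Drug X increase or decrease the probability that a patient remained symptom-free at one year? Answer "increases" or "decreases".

decreases

Drug X is higher inside every cholesterol stratum but Drug Q is higher in aggregate. Whether to stratify depends on how cholesterol relates to the drug.
Cholesterol is set before the drug has any effect — it is not caused by the drug — and it independently drives the outcome. That makes it a confounder, so the causal comparison is within cholesterol levels.
Within each level — low: 76.1% vs 99.1%; high: 20.5% vs 39.1% — Drug X is higher every time.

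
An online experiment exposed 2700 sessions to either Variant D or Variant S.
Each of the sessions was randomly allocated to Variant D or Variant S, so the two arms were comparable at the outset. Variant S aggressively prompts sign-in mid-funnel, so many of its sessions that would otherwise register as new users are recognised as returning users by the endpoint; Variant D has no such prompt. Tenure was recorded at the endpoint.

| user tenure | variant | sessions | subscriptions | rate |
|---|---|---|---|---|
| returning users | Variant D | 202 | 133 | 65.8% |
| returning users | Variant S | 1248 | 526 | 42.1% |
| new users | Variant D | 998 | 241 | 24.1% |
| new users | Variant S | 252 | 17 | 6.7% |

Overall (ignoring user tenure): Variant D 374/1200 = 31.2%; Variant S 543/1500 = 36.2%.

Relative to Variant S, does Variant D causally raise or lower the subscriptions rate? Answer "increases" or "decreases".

decreases

User tenure is downstream of the variant. One should not condition on a consequence of treatment, so the overall rates are the right comparison.
Pooled: Variant D 31.2% vs Variant S 36.2%; Variant S is higher overall.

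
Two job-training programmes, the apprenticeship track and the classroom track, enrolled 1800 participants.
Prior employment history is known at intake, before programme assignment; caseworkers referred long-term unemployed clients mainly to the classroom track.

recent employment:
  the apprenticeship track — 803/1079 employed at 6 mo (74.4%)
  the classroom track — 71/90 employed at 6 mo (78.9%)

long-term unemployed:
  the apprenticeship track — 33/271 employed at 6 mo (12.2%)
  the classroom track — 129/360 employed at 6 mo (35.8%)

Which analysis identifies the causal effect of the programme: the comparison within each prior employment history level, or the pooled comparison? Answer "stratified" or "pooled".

Prior employment history differs across programmes for reasons unrelated to any effect of the programme itself, and it separately predicts the outcome — a classic confounder. We must compare within prior employment history levels.
Within each level — recent employment: 74.4% vs 78.9%; long-term unemployed: 12.2% vs 35.8% — the classroom track is higher every time.

stratified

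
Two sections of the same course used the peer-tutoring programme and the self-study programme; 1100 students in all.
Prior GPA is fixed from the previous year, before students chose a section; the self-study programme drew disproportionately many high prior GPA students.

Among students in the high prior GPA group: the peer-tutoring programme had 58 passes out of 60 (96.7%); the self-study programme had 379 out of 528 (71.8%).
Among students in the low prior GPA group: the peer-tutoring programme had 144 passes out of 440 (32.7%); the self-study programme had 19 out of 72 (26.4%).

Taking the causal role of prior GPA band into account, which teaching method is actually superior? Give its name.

Since prior GPA band is a pre-existing factor (not a product of the teaching method) and it affects the outcome on its own, it is a confounder. The stratified rates, not the pooled rate, identify the causal effect.
Within each level — high prior GPA: 96.7% vs 71.8%; low prior GPA: 32.7% vs 26.4% — the peer-tutoring programme is higher every time.

the peer-tutoring programme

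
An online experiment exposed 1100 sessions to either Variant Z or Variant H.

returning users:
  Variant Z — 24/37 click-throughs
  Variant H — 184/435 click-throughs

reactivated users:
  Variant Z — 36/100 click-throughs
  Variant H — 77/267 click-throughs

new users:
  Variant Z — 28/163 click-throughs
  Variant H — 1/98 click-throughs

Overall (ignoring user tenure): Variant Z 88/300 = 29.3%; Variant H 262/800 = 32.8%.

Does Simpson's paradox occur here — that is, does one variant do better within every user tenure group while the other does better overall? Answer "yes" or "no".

yes

Within each user tenure level (returning users 64.9% vs 42.3%; reactivated users 36.0% vs 28.8%; new users 17.2% vs 1.0%), Variant Z has the higher rate every time. Pooled: 29.3% vs 32.8% — Variant H has the higher rate overall. The two comparisons disagree.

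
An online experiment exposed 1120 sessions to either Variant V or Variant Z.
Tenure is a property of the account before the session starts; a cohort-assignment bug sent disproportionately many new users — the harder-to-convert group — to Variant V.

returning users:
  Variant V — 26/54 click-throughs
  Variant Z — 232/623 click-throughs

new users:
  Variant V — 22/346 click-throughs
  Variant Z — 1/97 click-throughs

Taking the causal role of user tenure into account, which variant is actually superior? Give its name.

Variant V

Variant V is higher inside every user tenure stratum but Variant Z is higher in aggregate. Whether to stratify depends on how user tenure relates to the variant.
User tenure differs across variants for reasons unrelated to any effect of the variant itself, and it separately predicts the outcome — a classic confounder. We must compare within user tenure levels.
Within each level — returning users: 48.1% vs 37.2%; new users: 6.4% vs 1.0% — Variant V is higher every time.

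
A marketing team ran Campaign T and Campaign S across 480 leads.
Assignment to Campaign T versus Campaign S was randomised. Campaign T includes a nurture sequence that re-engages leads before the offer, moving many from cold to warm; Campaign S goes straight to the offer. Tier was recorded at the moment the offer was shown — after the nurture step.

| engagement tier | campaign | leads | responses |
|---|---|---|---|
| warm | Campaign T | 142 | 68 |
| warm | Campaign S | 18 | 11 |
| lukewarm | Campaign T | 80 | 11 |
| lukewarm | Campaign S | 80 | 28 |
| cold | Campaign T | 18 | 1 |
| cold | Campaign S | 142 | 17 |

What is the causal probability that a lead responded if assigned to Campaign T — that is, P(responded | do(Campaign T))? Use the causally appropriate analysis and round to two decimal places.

0.33

Engagement tier is recorded after the campaign and is itself shifted by it — it sits on the causal path from campaign to outcome. Conditioning on a mediator would strip out part of the effect we want; the pooled comparison gives the total causal effect.
So P(outcome | do(Campaign T)) is just the pooled rate for Campaign T: 80/240 = 0.333.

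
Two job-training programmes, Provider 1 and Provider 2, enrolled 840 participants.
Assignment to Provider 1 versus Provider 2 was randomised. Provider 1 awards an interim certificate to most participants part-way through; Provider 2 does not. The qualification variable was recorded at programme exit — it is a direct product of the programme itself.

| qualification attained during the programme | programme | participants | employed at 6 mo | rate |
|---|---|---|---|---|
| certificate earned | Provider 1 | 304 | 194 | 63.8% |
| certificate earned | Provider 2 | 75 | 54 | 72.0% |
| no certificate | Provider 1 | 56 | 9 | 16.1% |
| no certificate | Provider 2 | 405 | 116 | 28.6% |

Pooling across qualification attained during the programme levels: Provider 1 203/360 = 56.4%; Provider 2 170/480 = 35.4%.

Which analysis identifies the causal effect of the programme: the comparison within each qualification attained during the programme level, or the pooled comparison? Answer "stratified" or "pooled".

pooled

Within every qualification attained during the programme level Provider 2 has the higher rate, yet pooled Provider 1 does — Simpson's reversal.
Qualification attained during the programme is downstream of the programme. One should not condition on a consequence of treatment, so the overall rates are the right comparison.
Pooled: Provider 1 56.4% vs Provider 2 35.4%; Provider 1 is higher overall.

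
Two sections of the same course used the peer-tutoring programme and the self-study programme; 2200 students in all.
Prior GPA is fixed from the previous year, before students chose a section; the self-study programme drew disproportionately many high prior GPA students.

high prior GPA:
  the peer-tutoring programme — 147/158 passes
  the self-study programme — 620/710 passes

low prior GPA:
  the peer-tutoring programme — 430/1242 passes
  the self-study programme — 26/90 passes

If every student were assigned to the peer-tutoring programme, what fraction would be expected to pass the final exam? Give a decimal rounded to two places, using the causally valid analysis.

0.58

The prior GPA band-specific comparison favours the peer-tutoring programme throughout, but the pooled figures favour the self-study programme. The question is whether to condition on prior GPA band.
Prior GPA band satisfies the back-door criterion: it is not a descendant of the teaching method, and it blocks the spurious path from teaching method to outcome. Adjusting for it (i.e., using the within-prior GPA band rates) gives the causal effect.
Standardising the peer-tutoring programme to the population prior GPA band mix: 0.395·147/158 + 0.605·430/1242 = 0.577.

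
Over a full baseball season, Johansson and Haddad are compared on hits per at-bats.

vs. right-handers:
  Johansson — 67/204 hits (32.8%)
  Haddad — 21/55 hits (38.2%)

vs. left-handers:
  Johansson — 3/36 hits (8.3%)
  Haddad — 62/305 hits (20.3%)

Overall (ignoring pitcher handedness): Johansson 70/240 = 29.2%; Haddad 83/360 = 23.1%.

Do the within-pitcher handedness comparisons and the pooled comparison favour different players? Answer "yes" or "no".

Within each pitcher handedness level (vs. right-handers 32.8% vs 38.2%; vs. left-handers 8.3% vs 20.3%), Haddad has the higher rate every time. Pooled: 29.2% vs 23.1% — Johansson has the higher rate overall. The two comparisons disagree.

yes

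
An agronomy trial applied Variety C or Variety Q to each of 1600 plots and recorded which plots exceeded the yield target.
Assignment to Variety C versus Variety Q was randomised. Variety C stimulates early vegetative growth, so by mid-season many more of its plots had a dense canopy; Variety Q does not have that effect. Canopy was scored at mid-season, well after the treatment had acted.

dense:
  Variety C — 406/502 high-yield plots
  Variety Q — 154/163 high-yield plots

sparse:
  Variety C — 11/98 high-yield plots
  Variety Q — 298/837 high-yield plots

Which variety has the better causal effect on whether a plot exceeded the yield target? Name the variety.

Variety C

Mid-season canopy is recorded after the variety and is itself shifted by it — it sits on the causal path from variety to outcome. Conditioning on a mediator would strip out part of the effect we want; the pooled comparison gives the total causal effect.
Pooled: Variety C 69.5% vs Variety Q 45.2%; Variety C is higher overall.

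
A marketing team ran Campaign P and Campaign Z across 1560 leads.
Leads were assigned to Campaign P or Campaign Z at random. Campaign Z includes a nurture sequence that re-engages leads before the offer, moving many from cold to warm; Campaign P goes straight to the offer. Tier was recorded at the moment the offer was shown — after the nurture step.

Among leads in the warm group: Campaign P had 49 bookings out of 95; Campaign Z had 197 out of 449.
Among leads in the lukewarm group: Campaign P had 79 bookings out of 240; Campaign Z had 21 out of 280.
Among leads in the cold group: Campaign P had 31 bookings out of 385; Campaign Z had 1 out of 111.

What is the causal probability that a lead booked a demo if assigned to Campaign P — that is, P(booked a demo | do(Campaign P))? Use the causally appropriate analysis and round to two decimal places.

0.22

The distribution of engagement tier is itself part of what the campaign does — it is an intermediate outcome. Holding it fixed would remove that part of the effect; the total effect is the pooled difference.
So P(outcome | do(Campaign P)) is just the pooled rate for Campaign P: 159/720 = 0.221.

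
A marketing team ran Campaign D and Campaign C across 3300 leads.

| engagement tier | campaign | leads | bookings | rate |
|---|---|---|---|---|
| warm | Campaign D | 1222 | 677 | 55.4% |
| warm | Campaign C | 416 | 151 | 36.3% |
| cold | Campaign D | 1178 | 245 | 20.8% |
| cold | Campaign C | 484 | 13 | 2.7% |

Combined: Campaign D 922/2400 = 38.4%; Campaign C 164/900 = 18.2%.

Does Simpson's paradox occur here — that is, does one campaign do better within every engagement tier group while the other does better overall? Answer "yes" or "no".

no

Within each engagement tier level (warm 55.4% vs 36.3%; cold 20.8% vs 2.7%), Campaign D has the higher rate every time. Pooled: 38.4% vs 18.2% — Campaign D has the higher rate overall. They agree.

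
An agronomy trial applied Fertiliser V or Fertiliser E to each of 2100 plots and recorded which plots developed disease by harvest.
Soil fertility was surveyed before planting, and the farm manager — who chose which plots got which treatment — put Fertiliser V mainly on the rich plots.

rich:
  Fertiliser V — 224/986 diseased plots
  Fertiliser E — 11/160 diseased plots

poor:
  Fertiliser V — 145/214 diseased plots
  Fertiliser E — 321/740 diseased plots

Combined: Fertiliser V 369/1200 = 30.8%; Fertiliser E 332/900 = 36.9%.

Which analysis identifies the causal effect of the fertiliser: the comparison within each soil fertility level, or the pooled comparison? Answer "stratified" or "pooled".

Nothing the fertiliser does changes soil fertility; the imbalance is an allocation artefact. With soil fertility also predicting the outcome, the pooled figure is confounded, and the within-stratum comparison is the causal one.
Within each level — rich: 22.7% vs 6.9%; poor: 67.8% vs 43.4% — Fertiliser E is lower every time.

stratified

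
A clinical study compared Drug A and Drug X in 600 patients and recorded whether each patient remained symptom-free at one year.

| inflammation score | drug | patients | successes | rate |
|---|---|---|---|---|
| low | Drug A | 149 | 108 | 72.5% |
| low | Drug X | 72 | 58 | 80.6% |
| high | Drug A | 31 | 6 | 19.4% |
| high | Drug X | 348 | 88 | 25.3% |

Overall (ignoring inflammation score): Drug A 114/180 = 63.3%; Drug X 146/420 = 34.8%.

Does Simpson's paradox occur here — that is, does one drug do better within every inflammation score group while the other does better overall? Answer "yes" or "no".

Within each inflammation score level (low 72.5% vs 80.6%; high 19.4% vs 25.3%), Drug X has the higher rate every time. Pooled: 63.3% vs 34.8% — Drug A has the higher rate overall. The two comparisons disagree.

yes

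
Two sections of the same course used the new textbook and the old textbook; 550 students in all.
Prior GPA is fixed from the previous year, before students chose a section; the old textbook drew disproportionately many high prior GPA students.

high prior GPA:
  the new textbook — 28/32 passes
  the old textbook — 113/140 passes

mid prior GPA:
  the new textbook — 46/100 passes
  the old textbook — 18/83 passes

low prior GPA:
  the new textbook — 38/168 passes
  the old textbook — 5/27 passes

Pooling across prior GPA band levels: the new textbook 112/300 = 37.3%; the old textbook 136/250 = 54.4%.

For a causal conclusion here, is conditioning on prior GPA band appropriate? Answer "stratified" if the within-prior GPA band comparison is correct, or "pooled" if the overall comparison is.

stratified

Prior GPA band is set before the teaching method has any effect — it is not caused by the teaching method — and it independently drives the outcome. That makes it a confounder, so the causal comparison is within prior GPA band levels.
Within each level — high prior GPA: 87.5% vs 80.7%; mid prior GPA: 46.0% vs 21.7%; low prior GPA: 22.6% vs 18.5% — the new textbook is higher every time.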